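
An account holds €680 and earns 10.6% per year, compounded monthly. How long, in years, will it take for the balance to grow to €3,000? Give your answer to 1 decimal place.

(1 + 0.00883333)^(12t) = 3,000/680 = 4.4118.
12t·ln(1 + 0.00883333) = ln(4.4118); 12t = 1.4843/0.00879455 ≈ 168.7722.
t ≈ 14.0643 years.

14.1 years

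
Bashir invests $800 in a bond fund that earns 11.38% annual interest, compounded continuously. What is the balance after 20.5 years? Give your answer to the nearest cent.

$8,246.23

A = P·e^(rt) = 800·e^(0.1138·20.5) = 800·e^2.3329.
e^2.3329 ≈ 10.30779082, so A ≈ 8,246.2327.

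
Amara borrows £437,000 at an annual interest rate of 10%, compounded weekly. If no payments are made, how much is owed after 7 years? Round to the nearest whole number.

Growth factor = (1 + 0.1/52)^364 ≈ 2.01239948708.
A ≈ 437,000 × 2.01239948708 ≈ 879,418.5759.

£879,419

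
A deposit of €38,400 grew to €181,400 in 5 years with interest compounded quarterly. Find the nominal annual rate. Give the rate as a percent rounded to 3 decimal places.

32.290%

The 20-period growth factor is 181,400/38,400 = 4.72396.
r/4 = 4.72396^(1/20) − 1 ≈ 0.0807253, so r ≈ 4·0.0807253 = 32.29010%.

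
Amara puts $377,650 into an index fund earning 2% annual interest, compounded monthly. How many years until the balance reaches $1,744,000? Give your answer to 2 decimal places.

76.56 years

(1 + 0.00166667)^(12t) = 1,744,000/377,650 = 4.618.
12t·ln(1 + 0.00166667) = ln(4.618); 12t = 1.53/0.00166528 ≈ 918.7460.
t ≈ 76.5622 years.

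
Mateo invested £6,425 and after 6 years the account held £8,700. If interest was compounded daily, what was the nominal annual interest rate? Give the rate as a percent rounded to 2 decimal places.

5.05%

(1 + r/365)^2190 = 8,700/6,425 = 1.35409.
1 + r/365 = 1.35409^(1/2190) ≈ 1.000138, so r/365 ≈ 0.000138423.
r ≈ 365·0.000138423 = 5.05246%.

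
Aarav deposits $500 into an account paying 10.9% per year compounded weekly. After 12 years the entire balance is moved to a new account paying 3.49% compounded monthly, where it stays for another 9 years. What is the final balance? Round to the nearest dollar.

Phase 1: 500·(1 + 0.109/52)^624 ≈ 1,846.8544.
Phase 2: 1,846.8544·(1 + 0.0349/12)^108 ≈ 2,527.2405.

$2,527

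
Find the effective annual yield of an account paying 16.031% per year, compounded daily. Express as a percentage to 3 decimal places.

One year is 365 periods at 0.000439205 each: (1 + 0.000439205)^365 ≈ 1.173833.
EAR = 1.173833 − 1 ≈ 17.38334%.

17.383%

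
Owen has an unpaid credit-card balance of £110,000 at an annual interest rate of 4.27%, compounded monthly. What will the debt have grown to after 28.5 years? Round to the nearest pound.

£370,654

Periodic rate = 4.27%/12 = 0.00355833; periods = 12·28.5 = 342.
A = 110,000·(1 + 0.0427/12)^342 ≈ 110,000·3.36958626127 ≈ 370,654.4887.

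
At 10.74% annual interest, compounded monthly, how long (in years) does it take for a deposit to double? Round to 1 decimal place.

(1 + 0.00895)^(12t) = 2.
12t = ln 2 / ln(1 + 0.00895) ≈ 0.69315/0.00891019 ≈ 77.7927.
t ≈ 6.4827.

6.5 years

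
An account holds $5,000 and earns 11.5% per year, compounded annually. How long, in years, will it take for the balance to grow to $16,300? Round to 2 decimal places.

(1 + 0.115)^t = 16,300/5,000 = 3.26.
t·ln(1 + 0.115) = ln(3.26); t = 1.1817/0.108854 ≈ 10.8560.

10.86 years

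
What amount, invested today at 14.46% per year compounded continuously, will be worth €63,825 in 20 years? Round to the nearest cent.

P = A·e^(−rt) = 63,825·e^(−2.892).
e^(−2.892) ≈ 0.055465171265, so P ≈ 3,540.0646.

€3,540.06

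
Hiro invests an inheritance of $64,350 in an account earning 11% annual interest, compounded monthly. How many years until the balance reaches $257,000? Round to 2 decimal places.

(1 + 0.00916667)^(12t) = 257,000/64,350 = 3.9938.
12t·ln(1 + 0.00916667) = ln(3.9938); 12t = 1.3847/0.00912491 ≈ 151.7538.
t ≈ 12.6461 years.

12.65 years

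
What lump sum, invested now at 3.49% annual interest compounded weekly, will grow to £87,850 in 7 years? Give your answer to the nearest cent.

£68,814.38

Growth factor = (1 + 0.0349/52)^364 ≈ 1.2766226744.
P = 87,850/1.2766226744 ≈ 68,814.3817.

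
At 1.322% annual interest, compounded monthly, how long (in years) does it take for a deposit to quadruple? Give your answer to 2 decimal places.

(1 + 0.00110167)^(12t) = 4.
12t = ln 4 / ln(1 + 0.00110167) ≈ 1.3863/0.00110106 ≈ 1259.0540.
t ≈ 104.9212.

104.92 years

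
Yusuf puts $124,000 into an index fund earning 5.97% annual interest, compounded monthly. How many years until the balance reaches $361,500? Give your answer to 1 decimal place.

18.0 years

(1 + 0.004975)^(12t) = 361,500/124,000 = 2.9153.
12t·ln(1 + 0.004975) = ln(2.9153); 12t = 1.07/0.00496267 ≈ 215.6060.
t ≈ 17.9672 years.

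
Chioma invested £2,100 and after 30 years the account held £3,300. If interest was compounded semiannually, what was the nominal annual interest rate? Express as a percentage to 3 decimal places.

The 60-period growth factor is 3,300/2,100 = 1.57143.
r/2 = 1.57143^(1/60) − 1 ≈ 0.00756153, so r ≈ 2·0.00756153 = 1.51231%.

1.512%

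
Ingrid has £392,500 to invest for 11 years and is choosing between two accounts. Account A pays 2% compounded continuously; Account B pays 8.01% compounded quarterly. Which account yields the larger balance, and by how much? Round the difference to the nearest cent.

Account B, by £450,022.95

A: e^(0.02·11) = e^0.22 ≈ 1.24607673059, so 392,500 × 1.24607673059 ≈ 489,085.1168.
B: (1 + 0.020025)^44 ≈ 2.39263200946, so 392,500 × 2.39263200946 ≈ 939,108.0637.
Difference ≈ 450,022.9470 in favor of B.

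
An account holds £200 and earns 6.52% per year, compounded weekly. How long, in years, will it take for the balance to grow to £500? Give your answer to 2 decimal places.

(1 + 0.00125385)^(52t) = 500/200 = 2.5.
52t·ln(1 + 0.00125385) = ln(2.5); 52t = 0.91629/0.00125306 ≈ 731.2421.
t ≈ 14.0623 years.

14.06 years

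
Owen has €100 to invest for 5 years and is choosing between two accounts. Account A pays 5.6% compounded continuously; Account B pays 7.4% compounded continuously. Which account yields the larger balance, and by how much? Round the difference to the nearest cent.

Account B, by €12.46

Account A growth factor: e^(0.056·5) = e^0.28 ≈ 1.32312981; balance ≈ 132.3130.
Account B growth factor: e^(0.074·5) = e^0.37 ≈ 1.44773461; balance ≈ 144.7735.
Account B is larger by 12.4605.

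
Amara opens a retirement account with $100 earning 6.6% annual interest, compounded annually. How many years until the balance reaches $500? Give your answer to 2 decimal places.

25.18 years

We need (1 + 0.066)^t = 5, so t = ln 5 / ln 1.066 ≈ 25.1816.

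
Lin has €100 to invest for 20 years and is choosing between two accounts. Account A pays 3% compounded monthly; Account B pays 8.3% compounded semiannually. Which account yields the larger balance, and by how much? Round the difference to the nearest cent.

A: (1 + 0.0025)^240 ≈ 1.820755, so 100 × 1.820755 ≈ 182.0755.
B: (1 + 0.0415)^40 ≈ 5.08593694, so 100 × 5.08593694 ≈ 508.5937.
Difference ≈ 326.5182 in favor of B.

Account B, by €326.52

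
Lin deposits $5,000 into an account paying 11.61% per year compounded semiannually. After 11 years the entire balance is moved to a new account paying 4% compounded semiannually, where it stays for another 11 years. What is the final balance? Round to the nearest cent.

$26,749.15

Phase 1: 5,000·(1 + 0.05805)^22 ≈ 17,302.3948.
Phase 2: 17,302.3948·(1 + 0.02)^22 ≈ 26,749.1507.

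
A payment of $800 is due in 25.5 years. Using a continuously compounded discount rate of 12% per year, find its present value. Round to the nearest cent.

$37.51

P = A·e^(−rt) = 800·e^(−3.06).
e^(−3.06) ≈ 0.0468876952, so P ≈ 37.5102.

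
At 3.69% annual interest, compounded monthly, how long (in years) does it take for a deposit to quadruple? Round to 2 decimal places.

37.63 years

(1 + 0.003075)^(12t) = 4.
12t = ln 4 / ln(1 + 0.003075) ≈ 1.3863/0.00307028 ≈ 451.5202.
t ≈ 37.6267.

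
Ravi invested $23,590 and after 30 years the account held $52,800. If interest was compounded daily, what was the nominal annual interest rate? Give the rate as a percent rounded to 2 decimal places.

The 10950-period growth factor is 52,800/23,590 = 2.23824.
r/365 = 2.23824^(1/10950) − 1 ≈ 0.0000735815, so r ≈ 365·0.0000735815 = 2.68573%.

2.69%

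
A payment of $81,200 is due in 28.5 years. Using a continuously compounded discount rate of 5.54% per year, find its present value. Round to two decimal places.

P = A·e^(−rt) = 81,200·e^(−1.5789).
e^(−1.5789) ≈ 0.20620179547, so P ≈ 16,743.5858.

$16,743.59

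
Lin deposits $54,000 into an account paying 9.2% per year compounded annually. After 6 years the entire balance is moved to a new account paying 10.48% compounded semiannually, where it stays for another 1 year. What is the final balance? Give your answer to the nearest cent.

Phase 1: 54,000·(1 + 0.092)^6 ≈ 91,565.0190.
Phase 2: 91,565.0190·(1 + 0.0524)^2 ≈ 101,412.4486.

$101,412.45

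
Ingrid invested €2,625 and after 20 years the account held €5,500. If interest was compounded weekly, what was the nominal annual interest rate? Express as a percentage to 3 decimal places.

3.700%

The 1040-period growth factor is 5,500/2,625 = 2.09524.
r/52 = 2.09524^(1/1040) − 1 ≈ 0.000711471, so r ≈ 52·0.000711471 = 3.69965%.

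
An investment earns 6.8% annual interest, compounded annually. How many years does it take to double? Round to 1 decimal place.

(1 + 0.068)^t = 2.
t = ln 2 / ln(1 + 0.068) ≈ 0.69315/0.0657877 ≈ 10.5361.

10.5 years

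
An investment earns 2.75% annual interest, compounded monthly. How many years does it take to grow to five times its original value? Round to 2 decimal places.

58.59 years

(1 + 0.00229167)^(12t) = 5.
12t = ln 5 / ln(1 + 0.00229167) ≈ 1.6094/0.00228904 ≈ 703.1046.
t ≈ 58.5920.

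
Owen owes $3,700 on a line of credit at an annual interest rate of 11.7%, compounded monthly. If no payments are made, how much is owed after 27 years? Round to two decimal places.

$85,801.12

Periodic rate = 11.7%/12 = 0.00975; periods = 12·27 = 324.
A = 3,700·(1 + 0.00975)^324 ≈ 3,700·23.189492103 ≈ 85,801.1208.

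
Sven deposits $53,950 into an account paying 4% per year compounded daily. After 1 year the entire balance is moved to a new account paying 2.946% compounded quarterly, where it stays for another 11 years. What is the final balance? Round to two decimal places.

After 1 years at 4%: 53,950 × 1.0408084931 ≈ 56,151.6182.
Then 11 years at 2.946%: 56,151.6182 × 1.381089218 ≈ 77,550.3945.

$77,550.39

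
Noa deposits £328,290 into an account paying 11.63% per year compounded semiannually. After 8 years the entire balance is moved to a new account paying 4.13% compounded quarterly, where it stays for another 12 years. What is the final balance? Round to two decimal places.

After 8 years at 11.63%: 328,290 × 2.470334595398 ≈ 810,986.1443.
Then 12 years at 4.13%: 810,986.1443 × 1.63731702363 ≈ 1,327,841.4200.

£1,327,841.42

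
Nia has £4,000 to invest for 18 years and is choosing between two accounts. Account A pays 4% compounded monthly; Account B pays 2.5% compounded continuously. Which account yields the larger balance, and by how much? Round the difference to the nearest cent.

Account A, by £1,934.65

Account A growth factor: (1 + 0.04/12)^216 ≈ 2.051974828; balance ≈ 8,207.8993.
Account B growth factor: e^(0.025·18) = e^0.45 ≈ 1.568312185; balance ≈ 6,273.2487.
Account A is larger by 1,934.6506.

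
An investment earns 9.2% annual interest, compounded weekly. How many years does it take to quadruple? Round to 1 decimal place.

15.1 years

(1 + 0.00176923)^(52t) = 4.
52t = ln 4 / ln(1 + 0.00176923) ≈ 1.3863/0.00176767 ≈ 784.2506.
t ≈ 15.0817.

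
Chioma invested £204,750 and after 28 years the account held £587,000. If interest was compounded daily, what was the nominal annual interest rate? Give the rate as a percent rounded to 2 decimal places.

3.76%

The 10220-period growth factor is 587,000/204,750 = 2.86691.
r/365 = 2.86691^(1/10220) − 1 ≈ 0.000103062, so r ≈ 365·0.000103062 = 3.76175%.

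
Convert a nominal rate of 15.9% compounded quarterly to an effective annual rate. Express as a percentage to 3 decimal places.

One year is 4 periods at 0.03975 each: (1 + 0.03975)^4 ≈ 1.168734.
EAR = 1.168734 − 1 ≈ 16.87341%.

16.873%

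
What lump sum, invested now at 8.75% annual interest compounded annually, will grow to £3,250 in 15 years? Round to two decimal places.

£923.52

Growth factor = (1 + 0.0875)^15 ≈ 3.519159771.
P = 3,250/3.519159771 ≈ 923.5159.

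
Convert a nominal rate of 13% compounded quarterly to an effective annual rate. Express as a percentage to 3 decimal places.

EAR = (1 + 13%/4)^4 − 1 = (1 + 0.0325)^4 − 1.
(1 + 0.0325)^4 ≈ 1.136476, so EAR ≈ 13.64759%.

13.648%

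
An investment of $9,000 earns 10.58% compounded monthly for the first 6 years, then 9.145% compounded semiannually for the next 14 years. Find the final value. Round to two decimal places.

Phase 1: 9,000·(1 + 0.1058/12)^72 ≈ 16,932.6296.
Phase 2: 16,932.6296·(1 + 0.045725)^28 ≈ 59,212.6026.

$59,212.60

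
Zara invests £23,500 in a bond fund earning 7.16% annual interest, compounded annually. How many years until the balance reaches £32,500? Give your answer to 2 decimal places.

4.69 years

We need (1 + 0.0716)^t = 1.383, so t = ln 1.383 / ln 1.0716 ≈ 4.6887.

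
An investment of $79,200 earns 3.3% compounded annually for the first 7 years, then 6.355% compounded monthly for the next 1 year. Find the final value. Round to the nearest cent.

Phase 1: 79,200·(1 + 0.033)^7 ≈ 99,409.3953.
Phase 2: 99,409.3953·(1 + 0.06355/12)^12 ≈ 105,914.1591.

$105,914.16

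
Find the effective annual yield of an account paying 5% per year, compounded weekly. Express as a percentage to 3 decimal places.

One year is 52 periods at 0.000961538 each: (1 + 0.000961538)^52 ≈ 1.051246.
EAR = 1.051246 − 1 ≈ 5.12458%.

5.125%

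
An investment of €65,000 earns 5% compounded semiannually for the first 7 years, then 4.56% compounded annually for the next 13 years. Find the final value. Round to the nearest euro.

Phase 1: 65,000·(1 + 0.025)^14 ≈ 91,843.2984.
Phase 2: 91,843.2984·(1 + 0.0456)^13 ≈ 163,983.4207.

€163,983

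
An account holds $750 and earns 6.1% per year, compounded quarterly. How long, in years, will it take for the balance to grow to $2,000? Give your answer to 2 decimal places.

16.20 years

(1 + 0.01525)^(4t) = 2,000/750 = 2.6667.
4t·ln(1 + 0.01525) = ln(2.6667); 4t = 0.98083/0.0151349 ≈ 64.8058.
t ≈ 16.2015 years.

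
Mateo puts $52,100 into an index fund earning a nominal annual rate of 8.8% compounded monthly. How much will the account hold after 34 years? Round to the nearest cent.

$1,026,846.39

Periodic rate = 8.8%/12 = 0.00733333; periods = 12·34 = 408.
A = 52,100·(1 + 0.088/12)^408 ≈ 52,100·19.70914368356 ≈ 1,026,846.3859.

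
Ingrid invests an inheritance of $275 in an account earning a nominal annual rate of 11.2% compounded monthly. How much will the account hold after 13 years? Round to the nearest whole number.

Periodic rate = 11.2%/12 = 0.00933333; periods = 12·13 = 156.
A = 275·(1 + 0.112/12)^156 ≈ 275·4.259906951 ≈ 1,171.4744.

$1,171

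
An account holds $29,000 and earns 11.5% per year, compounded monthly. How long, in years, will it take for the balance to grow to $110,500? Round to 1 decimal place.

11.7 years

We need (1 + 0.00958333)^(12t) = 3.8103, so 12t = ln 3.8103 / ln 1.009583 ≈ 140.2559.
t ≈ 140.2559/12 = 11.6880 years.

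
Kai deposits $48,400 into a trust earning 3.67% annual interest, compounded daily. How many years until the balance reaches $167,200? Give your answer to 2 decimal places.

33.78 years

(1 + 0.000100548)^(365t) = 167,200/48,400 = 3.4545.
365t·ln(1 + 0.000100548) = ln(3.4545); 365t = 1.2397/0.000100543 ≈ 12329.9706.
t ≈ 33.7807 years.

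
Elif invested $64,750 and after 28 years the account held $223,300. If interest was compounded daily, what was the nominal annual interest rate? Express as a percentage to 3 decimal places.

The 10220-period growth factor is 223,300/64,750 = 3.44865.
r/365 = 3.44865^(1/10220) − 1 ≈ 0.000121141, so r ≈ 365·0.000121141 = 4.42163%.

4.422%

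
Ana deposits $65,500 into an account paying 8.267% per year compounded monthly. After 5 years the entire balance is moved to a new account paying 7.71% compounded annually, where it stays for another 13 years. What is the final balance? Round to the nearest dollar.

$259,699

Phase 1: 65,500·(1 + 0.08267/12)^60 ≈ 98,887.4990.
Phase 2: 98,887.4990·(1 + 0.0771)^13 ≈ 259,698.6724.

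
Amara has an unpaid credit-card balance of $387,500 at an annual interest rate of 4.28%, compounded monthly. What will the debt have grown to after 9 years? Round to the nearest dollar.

Periodic rate = 4.28%/12 = 0.00356667; periods = 12·9 = 108.
A = 387,500·(1 + 0.0428/12)^108 ≈ 387,500·1.46890127453 ≈ 569,199.2439.

$569,199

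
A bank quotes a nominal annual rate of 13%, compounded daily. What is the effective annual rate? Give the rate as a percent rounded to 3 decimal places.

13.880%

One year is 365 periods at 0.000356164 each: (1 + 0.000356164)^365 ≈ 1.138802.
EAR = 1.138802 − 1 ≈ 13.88020%.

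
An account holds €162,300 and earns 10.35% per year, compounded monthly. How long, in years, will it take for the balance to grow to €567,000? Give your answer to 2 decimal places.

(1 + 0.008625)^(12t) = 567,000/162,300 = 3.4935.
12t·ln(1 + 0.008625) = ln(3.4935); 12t = 1.2509/0.00858802 ≈ 145.6579.
t ≈ 12.1382 years.

12.14 years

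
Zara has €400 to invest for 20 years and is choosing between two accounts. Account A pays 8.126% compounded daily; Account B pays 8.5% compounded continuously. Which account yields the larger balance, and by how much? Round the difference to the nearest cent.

Account A growth factor: (1 + 0.08126/365)^7300 ≈ 5.078516125; balance ≈ 2,031.4065.
Account B growth factor: e^(0.085·20) = e^1.7 ≈ 5.473947392; balance ≈ 2,189.5790.
Account B is larger by 158.1725.

Account B, by €158.17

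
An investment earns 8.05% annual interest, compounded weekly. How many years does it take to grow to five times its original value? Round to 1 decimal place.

(1 + 0.00154808)^(52t) = 5.
52t = ln 5 / ln(1 + 0.00154808) ≈ 1.6094/0.00154688 ≈ 1040.4414.
t ≈ 20.0085.

20.0 years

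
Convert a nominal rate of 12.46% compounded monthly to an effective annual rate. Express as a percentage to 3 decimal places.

One year is 12 periods at 0.0103833 each: (1 + 0.0103833)^12 ≈ 1.131968.
EAR = 1.131968 − 1 ≈ 13.19678%.

13.197%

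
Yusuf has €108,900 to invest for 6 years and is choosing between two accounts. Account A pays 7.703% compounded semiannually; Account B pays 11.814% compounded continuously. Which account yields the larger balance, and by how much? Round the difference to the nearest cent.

Account B, by €49,856.56

A: (1 + 0.038515)^12 ≈ 1.57381356708, so 108,900 × 1.57381356708 ≈ 171,388.2975.
B: e^(0.11814·6) = e^0.70884 ≈ 2.03163319673, so 108,900 × 2.03163319673 ≈ 221,244.8551.
Difference ≈ 49,856.5577 in favor of B.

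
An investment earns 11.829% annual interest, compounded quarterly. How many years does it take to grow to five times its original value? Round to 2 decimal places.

(1 + 0.0295725)^(4t) = 5.
4t = ln 5 / ln(1 + 0.0295725) ≈ 1.6094/0.0291437 ≈ 55.2243.
t ≈ 13.8061.

13.81 years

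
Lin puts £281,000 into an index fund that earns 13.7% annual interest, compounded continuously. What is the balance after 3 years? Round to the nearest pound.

A = P·e^(rt) = 281,000·e^(0.137·3) = 281,000·e^0.411.
e^0.411 ≈ 1.50832535656, so A ≈ 423,839.4252.

£423,839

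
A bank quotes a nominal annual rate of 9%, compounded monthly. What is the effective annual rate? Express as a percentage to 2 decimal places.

9.38%

One year is 12 periods at 0.0075 each: (1 + 0.0075)^12 ≈ 1.093807.
EAR = 1.093807 − 1 ≈ 9.38069%.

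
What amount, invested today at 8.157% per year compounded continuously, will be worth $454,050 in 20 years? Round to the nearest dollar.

P = A·e^(−rt) = 454,050·e^(−1.6314).
e^(−1.6314) ≈ 0.195655464645, so P ≈ 88,837.3637.

$88,837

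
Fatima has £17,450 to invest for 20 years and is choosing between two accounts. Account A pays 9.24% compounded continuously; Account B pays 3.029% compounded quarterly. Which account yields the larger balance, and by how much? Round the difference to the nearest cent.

A: e^(0.0924·20) = e^1.848 ≈ 6.34711259472, so 17,450 × 6.34711259472 ≈ 110,757.1148.
B: (1 + 0.0075725)^80 ≈ 1.8285399444, so 17,450 × 1.8285399444 ≈ 31,908.0220.
Difference ≈ 78,849.0927 in favor of A.

Account A, by £78,849.09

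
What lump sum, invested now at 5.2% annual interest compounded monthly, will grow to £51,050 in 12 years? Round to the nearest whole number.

Growth factor = (1 + 0.052/12)^144 ≈ 1.8638642626.
P = 51,050/1.8638642626 ≈ 27,389.3336.

£27,389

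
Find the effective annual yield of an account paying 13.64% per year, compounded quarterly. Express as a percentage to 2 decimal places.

One year is 4 periods at 0.0341 each: (1 + 0.0341)^4 ≈ 1.143537.
EAR = 1.143537 − 1 ≈ 14.35368%.

14.35%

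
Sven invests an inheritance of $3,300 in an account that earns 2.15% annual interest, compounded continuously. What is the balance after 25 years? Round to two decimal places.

A = P·e^(rt) = 3,300·e^(0.0215·25) = 3,300·e^0.5375.
e^0.5375 ≈ 1.711722203, so A ≈ 5,648.6833.

$5,648.68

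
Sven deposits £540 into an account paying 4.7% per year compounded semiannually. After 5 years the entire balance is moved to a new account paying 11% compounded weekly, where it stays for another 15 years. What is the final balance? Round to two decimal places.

£3,540.80

After 5 years at 4.7%: 540 × 1.261474483 ≈ 681.1962.
Then 15 years at 11%: 681.1962 × 5.197913344 ≈ 3,540.7989.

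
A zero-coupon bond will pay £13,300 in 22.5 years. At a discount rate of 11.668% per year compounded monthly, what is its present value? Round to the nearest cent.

£975.45

Growth factor = (1 + 0.11668/12)^270 ≈ 13.634710754.
P = 13,300/13.634710754 ≈ 975.4516.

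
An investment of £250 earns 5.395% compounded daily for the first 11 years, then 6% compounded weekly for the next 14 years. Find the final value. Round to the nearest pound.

£1,048

Phase 1: 250·(1 + 0.05395/365)^4015 ≈ 452.5359.
Phase 2: 452.5359·(1 + 0.06/52)^728 ≈ 1,047.7317.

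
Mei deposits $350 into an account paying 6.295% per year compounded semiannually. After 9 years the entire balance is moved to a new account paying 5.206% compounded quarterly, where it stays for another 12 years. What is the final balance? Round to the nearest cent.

After 9 years at 6.295%: 350 × 1.746854427 ≈ 611.3990.
Then 12 years at 5.206%: 611.3990 × 1.860210341 ≈ 1,137.3308.

$1,137.33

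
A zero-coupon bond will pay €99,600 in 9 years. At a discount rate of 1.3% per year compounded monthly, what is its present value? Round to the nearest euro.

Periodic rate = 1.3%/12 = 0.00108333; 108 periods.
P = 99,600/(1 + 0.013/12)^108 ≈ 99,600/1.1240482423 ≈ 88,608.2966.

€88,608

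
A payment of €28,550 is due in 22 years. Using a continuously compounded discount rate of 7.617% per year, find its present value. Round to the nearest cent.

P = A·e^(−rt) = 28,550·e^(−1.67574).
e^(−1.67574) ≈ 0.1871696227, so P ≈ 5,343.6927.

€5,343.69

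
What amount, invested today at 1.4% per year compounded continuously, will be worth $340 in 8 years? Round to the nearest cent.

$303.98

P = A·e^(−rt) = 340·e^(−0.112).
e^(−0.112) ≈ 0.894044258, so P ≈ 303.9750.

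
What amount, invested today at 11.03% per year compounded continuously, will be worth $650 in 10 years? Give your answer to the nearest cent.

$215.72

P = A·e^(−rt) = 650·e^(−1.103).
e^(−1.103) ≈ 0.331873967, so P ≈ 215.7181.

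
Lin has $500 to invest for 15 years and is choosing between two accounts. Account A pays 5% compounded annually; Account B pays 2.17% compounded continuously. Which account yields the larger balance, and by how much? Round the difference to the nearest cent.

A: (1 + 0.05)^15 ≈ 2.078928179, so 500 × 2.078928179 ≈ 1,039.4641.
B: e^(0.0217·15) = e^0.3255 ≈ 1.38472283, so 500 × 1.38472283 ≈ 692.3614.
Difference ≈ 347.1027 in favor of A.

Account A, by $347.10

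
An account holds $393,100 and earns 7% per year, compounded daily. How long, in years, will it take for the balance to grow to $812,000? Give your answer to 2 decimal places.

(1 + 0.000191781)^(365t) = 812,000/393,100 = 2.0656.
365t·ln(1 + 0.000191781) = ln(2.0656); 365t = 0.72544/0.000191762 ≈ 3782.9949.
t ≈ 10.3644 years.

10.36 years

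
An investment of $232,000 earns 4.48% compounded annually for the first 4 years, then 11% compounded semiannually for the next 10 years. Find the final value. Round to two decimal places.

Phase 1: 232,000·(1 + 0.0448)^4 ≈ 276,452.5757.
Phase 2: 276,452.5757·(1 + 0.055)^20 ≈ 806,621.5736.

$806,621.57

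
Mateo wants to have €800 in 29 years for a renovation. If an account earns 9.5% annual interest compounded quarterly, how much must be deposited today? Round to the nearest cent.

€52.55

Periodic rate = 9.5%/4 = 0.02375; 116 periods.
P = 800/(1 + 0.02375)^116 ≈ 800/15.222785 ≈ 52.5528.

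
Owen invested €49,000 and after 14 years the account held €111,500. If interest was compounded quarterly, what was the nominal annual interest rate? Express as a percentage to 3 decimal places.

The 56-period growth factor is 111,500/49,000 = 2.27551.
r/4 = 2.27551^(1/56) − 1 ≈ 0.0147905, so r ≈ 4·0.0147905 = 5.91621%.

5.916%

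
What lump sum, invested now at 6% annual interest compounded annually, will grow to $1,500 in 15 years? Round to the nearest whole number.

Annual rate = 6% = 0.06; 15 periods.
P = 1,500/(1 + 0.06)^15 ≈ 1,500/2.396558193 ≈ 625.8976.

$626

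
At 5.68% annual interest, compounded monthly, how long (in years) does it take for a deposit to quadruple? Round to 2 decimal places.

24.46 years

(1 + 0.00473333)^(12t) = 4.
12t = ln 4 / ln(1 + 0.00473333) ≈ 1.3863/0.00472217 ≈ 293.5717.
t ≈ 24.4643.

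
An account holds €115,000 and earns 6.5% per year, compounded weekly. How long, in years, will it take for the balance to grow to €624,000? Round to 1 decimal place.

(1 + 0.00125)^(52t) = 624,000/115,000 = 5.4261.
52t·ln(1 + 0.00125) = ln(5.4261); 52t = 1.6912/0.00124922 ≈ 1353.8200.
t ≈ 26.0350 years.

26.0 years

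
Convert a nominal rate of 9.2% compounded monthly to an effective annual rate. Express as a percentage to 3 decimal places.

One year is 12 periods at 0.00766667 each: (1 + 0.00766667)^12 ≈ 1.09598.
EAR = 1.09598 − 1 ≈ 9.59802%.

9.598%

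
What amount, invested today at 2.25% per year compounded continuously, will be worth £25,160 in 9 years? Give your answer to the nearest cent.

P = A·e^(−rt) = 25,160·e^(−0.2025).
e^(−0.2025) ≈ 0.8166864826, so P ≈ 20,547.8319.

£20,547.83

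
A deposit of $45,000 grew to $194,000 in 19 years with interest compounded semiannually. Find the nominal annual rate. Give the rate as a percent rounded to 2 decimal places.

The 38-period growth factor is 194,000/45,000 = 4.31111.
r/2 = 4.31111^(1/38) − 1 ≈ 0.0392014, so r ≈ 2·0.0392014 = 7.84028%.

7.84%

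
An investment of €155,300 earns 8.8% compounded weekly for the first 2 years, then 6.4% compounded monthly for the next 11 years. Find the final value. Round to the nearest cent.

€373,657.38

Phase 1: 155,300·(1 + 0.088/52)^104 ≈ 185,158.0852.
Phase 2: 185,158.0852·(1 + 0.064/12)^132 ≈ 373,657.3832.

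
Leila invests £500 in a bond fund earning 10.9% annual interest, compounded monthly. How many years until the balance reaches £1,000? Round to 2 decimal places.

(1 + 0.00908333)^(12t) = 1,000/500 = 2.
12t·ln(1 + 0.00908333) = ln(2); 12t = 0.69315/0.00904233 ≈ 76.6558.
t ≈ 6.3880 years.

6.39 years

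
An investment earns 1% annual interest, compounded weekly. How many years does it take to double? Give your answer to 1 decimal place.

69.3 years

(1 + 0.000192308)^(52t) = 2.
52t = ln 2 / ln(1 + 0.000192308) ≈ 0.69315/0.000192289 ≈ 3604.7119.
t ≈ 69.3214.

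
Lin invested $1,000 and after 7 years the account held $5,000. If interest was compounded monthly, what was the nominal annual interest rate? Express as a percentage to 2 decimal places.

23.21%

(1 + r/12)^84 = 5,000/1,000 = 5.
1 + r/12 = 5^(1/84) ≈ 1.019345, so r/12 ≈ 0.0193447.
r ≈ 12·0.0193447 = 23.21365%.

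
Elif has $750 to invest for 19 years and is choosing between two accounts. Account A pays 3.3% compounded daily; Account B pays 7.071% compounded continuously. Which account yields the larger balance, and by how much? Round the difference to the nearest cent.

Account A growth factor: (1 + 0.033/365)^6935 ≈ 1.871933133; balance ≈ 1,403.9498.
Account B growth factor: e^(0.07071·19) = e^1.34349 ≈ 3.832395252; balance ≈ 2,874.2964.
Account B is larger by 1,470.3466.

Account B, by $1,470.35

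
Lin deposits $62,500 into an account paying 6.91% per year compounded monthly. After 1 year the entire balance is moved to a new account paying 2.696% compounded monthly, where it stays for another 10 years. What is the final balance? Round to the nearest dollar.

$87,651

After 1 years at 6.91%: 62,500 × 1.07133101 ≈ 66,958.1881.
Then 10 years at 2.696%: 66,958.1881 × 1.3090446576 ≈ 87,651.2585.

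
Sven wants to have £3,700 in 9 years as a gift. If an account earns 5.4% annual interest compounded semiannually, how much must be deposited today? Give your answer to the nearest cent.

Periodic rate = 5.4%/2 = 0.027; 18 periods.
P = 3,700/(1 + 0.027)^18 ≈ 3,700/1.615355017 ≈ 2,290.5182.

£2,290.52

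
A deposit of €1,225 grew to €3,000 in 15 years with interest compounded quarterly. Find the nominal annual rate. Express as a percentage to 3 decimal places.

6.016%

(1 + r/4)^60 = 3,000/1,225 = 2.44898.
1 + r/4 = 2.44898^(1/60) ≈ 1.01504, so r/4 ≈ 0.0150398.
r ≈ 4·0.0150398 = 6.01593%.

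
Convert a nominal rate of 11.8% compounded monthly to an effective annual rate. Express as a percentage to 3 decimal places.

One year is 12 periods at 0.00983333 each: (1 + 0.00983333)^12 ≈ 1.124596.
EAR = 1.124596 − 1 ≈ 12.45957%.

12.460%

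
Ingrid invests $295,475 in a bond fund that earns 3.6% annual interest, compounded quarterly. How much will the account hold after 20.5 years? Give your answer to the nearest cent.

$616,022.21

Periodic rate = 3.6%/4 = 0.009; periods = 4·20.5 = 82.
A = 295,475·(1 + 0.009)^82 ≈ 295,475·2.0848539242 ≈ 616,022.2133.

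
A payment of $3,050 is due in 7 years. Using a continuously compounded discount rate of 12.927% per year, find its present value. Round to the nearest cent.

P = A·e^(−rt) = 3,050·e^(−0.90489).
e^(−0.90489) ≈ 0.4045863872, so P ≈ 1,233.9885.

$1,233.99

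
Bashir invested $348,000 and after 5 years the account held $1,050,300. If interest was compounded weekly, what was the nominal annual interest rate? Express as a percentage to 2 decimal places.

(1 + r/52)^260 = 1,050,300/348,000 = 3.0181.
1 + r/52 = 3.0181^(1/260) ≈ 1.004258, so r/52 ≈ 0.00425761.
r ≈ 52·0.00425761 = 22.13957%.

22.14%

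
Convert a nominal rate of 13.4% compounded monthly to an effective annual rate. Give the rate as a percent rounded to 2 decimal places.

EAR = (1 + 13.4%/12)^12 − 1 = (1 + 0.0111667)^12 − 1.
(1 + 0.0111667)^12 ≈ 1.142544, so EAR ≈ 14.25440%.

14.25%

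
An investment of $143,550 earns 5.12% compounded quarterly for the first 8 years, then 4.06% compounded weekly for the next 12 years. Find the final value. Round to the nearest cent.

Phase 1: 143,550·(1 + 0.0128)^32 ≈ 215,655.9090.
Phase 2: 215,655.9090·(1 + 0.0406/52)^624 ≈ 350,967.6406.

$350,967.64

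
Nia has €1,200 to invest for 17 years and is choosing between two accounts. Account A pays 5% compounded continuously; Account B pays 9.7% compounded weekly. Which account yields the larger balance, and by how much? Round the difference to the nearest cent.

Account B, by €3,424.97

Account A growth factor: e^(0.05·17) = e^0.85 ≈ 2.339646852; balance ≈ 2,807.5762.
Account B growth factor: (1 + 0.097/52)^884 ≈ 5.193791139; balance ≈ 6,232.5494.
Account B is larger by 3,424.9731.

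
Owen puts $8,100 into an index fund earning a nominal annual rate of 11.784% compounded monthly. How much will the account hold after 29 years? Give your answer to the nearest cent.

Periodic rate = 11.784%/12 = 0.00982; periods = 12·29 = 348.
A = 8,100·(1 + 0.00982)^348 ≈ 8,100·29.9847766464 ≈ 242,876.6908.

$242,876.69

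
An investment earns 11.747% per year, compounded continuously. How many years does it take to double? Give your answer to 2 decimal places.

e^(0.11747t) = 2, so 0.11747t = ln 2 ≈ 0.69315.
t ≈ 0.69315/0.11747 ≈ 5.9006.

5.90 years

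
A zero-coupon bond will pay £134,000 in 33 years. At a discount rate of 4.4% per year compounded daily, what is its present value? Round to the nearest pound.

Growth factor = (1 + 0.044/365)^12045 ≈ 4.27127547713.
P = 134,000/4.27127547713 ≈ 31,372.3619.

£31,372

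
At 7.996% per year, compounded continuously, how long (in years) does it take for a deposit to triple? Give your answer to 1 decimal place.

13.7 years

e^(0.07996t) = 3, so 0.07996t = ln 3 ≈ 1.0986.
t ≈ 1.0986/0.07996 ≈ 13.7395.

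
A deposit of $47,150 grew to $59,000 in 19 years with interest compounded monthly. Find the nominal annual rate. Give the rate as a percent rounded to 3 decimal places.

1.181%

The 228-period growth factor is 59,000/47,150 = 1.25133.
r/12 = 1.25133^(1/228) − 1 ≈ 0.000983832, so r ≈ 12·0.000983832 = 1.18060%.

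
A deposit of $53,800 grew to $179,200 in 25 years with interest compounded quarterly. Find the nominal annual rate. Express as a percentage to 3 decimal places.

(1 + r/4)^100 = 179,200/53,800 = 3.33086.
1 + r/4 = 3.33086^(1/100) ≈ 1.012105, so r/4 ≈ 0.012105.
r ≈ 4·0.012105 = 4.84199%.

4.842%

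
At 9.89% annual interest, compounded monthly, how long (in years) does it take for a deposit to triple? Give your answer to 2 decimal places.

(1 + 0.00824167)^(12t) = 3.
12t = ln 3 / ln(1 + 0.00824167) ≈ 1.0986/0.00820789 ≈ 133.8483.
t ≈ 11.1540.

11.15 years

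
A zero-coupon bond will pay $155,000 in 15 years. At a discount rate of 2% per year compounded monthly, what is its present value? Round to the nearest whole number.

Growth factor = (1 + 0.02/12)^180 ≈ 1.34952175945.
P = 155,000/1.34952175945 ≈ 114,855.5026.

$114,856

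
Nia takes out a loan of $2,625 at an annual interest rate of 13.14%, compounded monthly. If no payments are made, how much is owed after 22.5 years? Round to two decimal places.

Growth factor = (1 + 0.01095)^270 ≈ 18.923988771.
A ≈ 2,625 × 18.923988771 ≈ 49,675.4705.

$49,675.47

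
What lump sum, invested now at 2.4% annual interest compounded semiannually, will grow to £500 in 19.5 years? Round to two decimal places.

£314.00

Periodic rate = 2.4%/2 = 0.012; 39 periods.
P = 500/(1 + 0.012)^39 ≈ 500/1.59235534 ≈ 314.0003.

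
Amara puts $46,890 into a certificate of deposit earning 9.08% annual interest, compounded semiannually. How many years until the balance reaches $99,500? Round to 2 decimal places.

(1 + 0.0454)^(2t) = 99,500/46,890 = 2.122.
2t·ln(1 + 0.0454) = ln(2.122); 2t = 0.75235/0.0443996 ≈ 16.9450.
t ≈ 8.4725 years.

8.47 years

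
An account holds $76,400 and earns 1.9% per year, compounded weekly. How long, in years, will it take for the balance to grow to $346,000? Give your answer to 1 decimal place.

(1 + 0.000365385)^(52t) = 346,000/76,400 = 4.5288.
52t·ln(1 + 0.000365385) = ln(4.5288); 52t = 1.5105/0.000365318 ≈ 4134.6350.
t ≈ 79.5122 years.

79.5 years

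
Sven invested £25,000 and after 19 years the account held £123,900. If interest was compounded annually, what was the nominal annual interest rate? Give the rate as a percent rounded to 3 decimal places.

8.789%

(1 + r)^19 = 123,900/25,000 = 4.956.
1 + r = 4.956^(1/19) ≈ 1.087892, so r ≈ 0.0878922.
r ≈ 8.78922%.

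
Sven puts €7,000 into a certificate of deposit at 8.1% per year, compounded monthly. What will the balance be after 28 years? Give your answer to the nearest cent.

€67,107.10

Periodic rate = 8.1%/12 = 0.00675; periods = 12·28 = 336.
A = 7,000·(1 + 0.00675)^336 ≈ 7,000·9.586729245 ≈ 67,107.1047.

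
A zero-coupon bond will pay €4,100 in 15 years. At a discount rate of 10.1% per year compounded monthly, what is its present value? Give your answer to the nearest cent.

€906.95

Growth factor = (1 + 0.101/12)^180 ≈ 4.520668698.
P = 4,100/4.520668698 ≈ 906.9455.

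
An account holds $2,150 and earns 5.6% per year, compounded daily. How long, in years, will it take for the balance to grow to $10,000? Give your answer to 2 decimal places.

27.45 years

(1 + 0.000153425)^(365t) = 10,000/2,150 = 4.6512.
365t·ln(1 + 0.000153425) = ln(4.6512); 365t = 1.5371/0.000153413 ≈ 10019.4792.
t ≈ 27.4506 years.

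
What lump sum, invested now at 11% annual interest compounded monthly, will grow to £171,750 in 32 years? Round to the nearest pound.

Periodic rate = 11%/12 = 0.00916667; 384 periods.
P = 171,750/(1 + 0.11/12)^384 ≈ 171,750/33.2470016258 ≈ 5,165.8794.

£5,166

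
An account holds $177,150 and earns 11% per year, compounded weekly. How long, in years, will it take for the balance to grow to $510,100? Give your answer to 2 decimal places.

(1 + 0.00211538)^(52t) = 510,100/177,150 = 2.8795.
52t·ln(1 + 0.00211538) = ln(2.8795); 52t = 1.0576/0.00211315 ≈ 500.4897.
t ≈ 9.6248 years.

9.62 years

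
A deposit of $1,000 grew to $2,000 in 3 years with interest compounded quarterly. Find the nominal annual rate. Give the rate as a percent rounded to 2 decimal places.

23.79%

(1 + r/4)^12 = 2,000/1,000 = 2.
1 + r/4 = 2^(1/12) ≈ 1.059463, so r/4 ≈ 0.0594631.
r ≈ 4·0.0594631 = 23.78524%.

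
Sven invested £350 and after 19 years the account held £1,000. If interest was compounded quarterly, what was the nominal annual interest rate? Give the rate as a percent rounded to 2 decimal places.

The 76-period growth factor is 1,000/350 = 2.85714.
r/4 = 2.85714^(1/76) − 1 ≈ 0.0139093, so r ≈ 4·0.0139093 = 5.56372%.

5.56%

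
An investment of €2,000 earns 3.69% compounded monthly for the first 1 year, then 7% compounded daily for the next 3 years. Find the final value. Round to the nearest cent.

€2,559.91

After 1 years at 3.69%: 2,000 × 1.037530512 ≈ 2,075.0610.
Then 3 years at 7%: 2,075.0610 × 1.233653221 ≈ 2,559.9057.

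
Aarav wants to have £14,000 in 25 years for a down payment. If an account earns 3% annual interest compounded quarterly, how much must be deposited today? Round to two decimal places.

£6,631.66

Growth factor = (1 + 0.0075)^100 ≈ 2.11108384.
P = 14,000/2.11108384 ≈ 6,631.6646.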